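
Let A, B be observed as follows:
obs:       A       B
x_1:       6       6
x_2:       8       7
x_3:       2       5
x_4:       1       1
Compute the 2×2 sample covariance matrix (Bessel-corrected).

Step 1 — column means:
  mean(A) = (6 + 8 + 2 + 1) / 4 = 17/4 = 4.25
  mean(B) = (6 + 7 + 5 + 1) / 4 = 19/4 = 4.75

Step 2 — sample covariance S[i,j] = (1/(n-1)) · Σ_k (x_{k,i} - mean_i) · (x_{k,j} - mean_j), with n-1 = 3.
  S[A,A] = ((1.75)·(1.75) + (3.75)·(3.75) + (-2.25)·(-2.25) + (-3.25)·(-3.25)) / 3 = 32.75/3 = 10.9167
  S[A,B] = ((1.75)·(1.25) + (3.75)·(2.25) + (-2.25)·(0.25) + (-3.25)·(-3.75)) / 3 = 22.25/3 = 7.4167
  S[B,B] = ((1.25)·(1.25) + (2.25)·(2.25) + (0.25)·(0.25) + (-3.75)·(-3.75)) / 3 = 20.75/3 = 6.9167

S is symmetric (S[j,i] = S[i,j]). Assembling:

S = [[10.9167, 7.4167],
 [7.4167, 6.9167]]


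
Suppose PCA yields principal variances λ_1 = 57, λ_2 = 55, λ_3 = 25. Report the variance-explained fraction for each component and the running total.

Step 1 — total variance = trace(Sigma) = Σ λ_i = 57 + 55 + 25 = 137.

Step 2 — fraction explained by component i = λ_i / Σ λ:
  PC1: 57/137 = 0.4161
  PC2: 55/137 = 0.4015
  PC3: 25/137 = 0.1825

Step 3 — cumulative fraction after k components = (λ_1 + ... + λ_k) / Σ λ:
  k = 1: 57/137 = 0.4161
  k = 2: (57 + 55)/137 = 112/137 = 0.8175
  k = 3: (57 + 55 + 25)/137 = 137/137 = 1

Summary (fraction, with percent):

explained: PC1 0.4161 (41.61%), PC2 0.4015 (40.15%), PC3 0.1825 (18.25%);  cumulative: 0.4161, 0.8175, 1


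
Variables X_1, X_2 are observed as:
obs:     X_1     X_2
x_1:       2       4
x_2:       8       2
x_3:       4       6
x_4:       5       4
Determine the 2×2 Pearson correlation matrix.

Step 1 — column means:
  mean(X_1) = (2 + 8 + 4 + 5) / 4 = 19/4 = 4.75
  mean(X_2) = (4 + 2 + 6 + 4) / 4 = 16/4 = 4

Step 2 — sample variances and covariances s[i,j] = (1/(n-1)) · Σ_k (x_{k,i} - mean_i) · (x_{k,j} - mean_j), with n-1 = 3:
  s[X_1,X_1] = ((-2.75)·(-2.75) + (3.25)·(3.25) + (-0.75)·(-0.75) + (0.25)·(0.25)) / 3 = 18.75/3 = 6.25
  s[X_1,X_2] = ((-2.75)·(0) + (3.25)·(-2) + (-0.75)·(2) + (0.25)·(0)) / 3 = -8/3 = -2.6667
  s[X_2,X_2] = ((0)·(0) + (-2)·(-2) + (2)·(2) + (0)·(0)) / 3 = 8/3 = 2.6667
  Sample standard deviations s_i = √(s[i,i]):
  s(X_1) = √(6.25) = 2.5
  s(X_2) = √(2.6667) = 1.633

Step 3 — r_{ij} = s_{ij} / (s_i · s_j):
  r[X_1,X_1] = 1 (diagonal).
  r[X_1,X_2] = -2.6667 / (2.5 · 1.633) = -2.6667 / 4.0825 = -0.6532
  r[X_2,X_2] = 1 (diagonal).

R is symmetric with unit diagonal. Assembling:

R = [[1, -0.6532],
 [-0.6532, 1]]


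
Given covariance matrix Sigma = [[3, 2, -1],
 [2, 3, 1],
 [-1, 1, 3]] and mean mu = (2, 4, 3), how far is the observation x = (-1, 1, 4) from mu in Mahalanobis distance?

Step 1 — centre the observation: (x - mu) = (-3, -3, 1).

Step 2 — invert Sigma (cofactor / det for 3×3, or solve directly):
  Sigma^{-1} = [[1.6, -1.4, 1],
 [-1.4, 1.6, -1],
 [1, -1, 1]].

Step 3 — form the quadratic (x - mu)^T · Sigma^{-1} · (x - mu):
  Sigma^{-1} · (x - mu) = (0.4, -1.6, 1).
  (x - mu)^T · [Sigma^{-1} · (x - mu)] = (-3)·(0.4) + (-3)·(-1.6) + (1)·(1) = 4.6.

Step 4 — take square root: d = √(4.6) ≈ 2.1448.

d(x, mu) = √(4.6) ≈ 2.1448


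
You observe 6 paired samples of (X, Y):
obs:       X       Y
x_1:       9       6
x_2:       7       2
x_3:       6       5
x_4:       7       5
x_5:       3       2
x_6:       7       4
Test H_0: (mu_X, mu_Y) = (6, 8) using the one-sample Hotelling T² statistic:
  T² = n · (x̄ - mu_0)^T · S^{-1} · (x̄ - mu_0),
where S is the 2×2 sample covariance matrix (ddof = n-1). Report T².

Step 1 — sample mean vector:
  mean(X) = (9 + 7 + 6 + 7 + 3 + 7) / 6 = 39/6 = 6.5
  mean(Y) = (6 + 2 + 5 + 5 + 2 + 4) / 6 = 24/6 = 4
  x̄ = (6.5, 4),  deviation x̄ - mu_0 = (6.5, 4) - (6, 8) = (0.5, -4).

Step 2 — sample covariance matrix, S[i,j] = (1/(n-1)) · Σ_k (x_{k,i} - mean_i) · (x_{k,j} - mean_j), divisor n-1 = 5:
  S[X,X] = ((2.5)·(2.5) + (0.5)·(0.5) + (-0.5)·(-0.5) + (0.5)·(0.5) + (-3.5)·(-3.5) + (0.5)·(0.5)) / 5 = 19.5/5 = 3.9
  S[X,Y] = ((2.5)·(2) + (0.5)·(-2) + (-0.5)·(1) + (0.5)·(1) + (-3.5)·(-2) + (0.5)·(0)) / 5 = 11/5 = 2.2
  S[Y,Y] = ((2)·(2) + (-2)·(-2) + (1)·(1) + (1)·(1) + (-2)·(-2) + (0)·(0)) / 5 = 14/5 = 2.8
  S = [[3.9, 2.2],
 [2.2, 2.8]].

Step 3 — invert S. det(S) = 3.9·2.8 - (2.2)² = 6.08.
  S^{-1} = (1/det) · [[d, -b], [-b, a]] = [[0.4605, -0.3618],
 [-0.3618, 0.6414]].

Step 4 — quadratic form (x̄ - mu_0)^T · S^{-1} · (x̄ - mu_0):
  S^{-1} · (x̄ - mu_0) = (1.6776, -2.7467),
  (x̄ - mu_0)^T · [...] = (0.5)·(1.6776) + (-4)·(-2.7467) = 11.8257.

Step 5 — scale by n: T² = 6 · 11.8257 = 70.9539.

T² ≈ 70.9539


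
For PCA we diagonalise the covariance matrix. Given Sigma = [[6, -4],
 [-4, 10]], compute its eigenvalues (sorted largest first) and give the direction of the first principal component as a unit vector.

Step 1 — characteristic polynomial of 2×2 Sigma:
  det(Sigma - λI) = λ² - trace · λ + det = 0.
  trace = 6 + 10 = 16, det = 6·10 - (-4)² = 44.
Step 2 — discriminant:
  Δ = trace² - 4·det = 256 - 176 = 80.
Step 3 — eigenvalues:
  λ = (trace ± √Δ)/2 = (16 ± 8.9443)/2,
  λ_1 = 12.4721,  λ_2 = 3.5279.

Step 4 — unit eigenvector for λ_1: solve (Sigma - λ_1 I)v = 0. First row:
  (6 - 12.4721)·v_x + (-4)·v_y = 0, i.e. (-6.4721)·v_x + (-4)·v_y = 0,
  so v ∝ (b, λ_1 - a) = (-4, 6.4721); multiply by -1 so the first entry is positive: u = (4, -6.4721).
  ||u|| = √((4)² + (-6.4721)²) = √(57.8885) ≈ 7.6085,
  v_1 = u/||u|| ≈ (0.5257, -0.8507) (||v_1|| = 1).

λ_1 = 12.4721,  λ_2 = 3.5279;  v_1 ≈ (0.5257, -0.8507)


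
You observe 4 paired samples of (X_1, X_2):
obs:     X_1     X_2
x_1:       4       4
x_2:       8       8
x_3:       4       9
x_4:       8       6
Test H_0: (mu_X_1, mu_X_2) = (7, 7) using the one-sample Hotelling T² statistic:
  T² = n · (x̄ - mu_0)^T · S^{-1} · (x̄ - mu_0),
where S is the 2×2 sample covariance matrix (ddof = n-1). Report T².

Step 1 — sample mean vector:
  mean(X_1) = (4 + 8 + 4 + 8) / 4 = 24/4 = 6
  mean(X_2) = (4 + 8 + 9 + 6) / 4 = 27/4 = 6.75
  x̄ = (6, 6.75),  deviation x̄ - mu_0 = (6, 6.75) - (7, 7) = (-1, -0.25).

Step 2 — sample covariance matrix, S[i,j] = (1/(n-1)) · Σ_k (x_{k,i} - mean_i) · (x_{k,j} - mean_j), divisor n-1 = 3:
  S[X_1,X_1] = ((-2)·(-2) + (2)·(2) + (-2)·(-2) + (2)·(2)) / 3 = 16/3 = 5.3333
  S[X_1,X_2] = ((-2)·(-2.75) + (2)·(1.25) + (-2)·(2.25) + (2)·(-0.75)) / 3 = 2/3 = 0.6667
  S[X_2,X_2] = ((-2.75)·(-2.75) + (1.25)·(1.25) + (2.25)·(2.25) + (-0.75)·(-0.75)) / 3 = 14.75/3 = 4.9167
  S = [[5.3333, 0.6667],
 [0.6667, 4.9167]].

Step 3 — invert S. det(S) = 5.3333·4.9167 - (0.6667)² = 25.7778.
  S^{-1} = (1/det) · [[d, -b], [-b, a]] = [[0.1907, -0.0259],
 [-0.0259, 0.2069]].

Step 4 — quadratic form (x̄ - mu_0)^T · S^{-1} · (x̄ - mu_0):
  S^{-1} · (x̄ - mu_0) = (-0.1843, -0.0259),
  (x̄ - mu_0)^T · [...] = (-1)·(-0.1843) + (-0.25)·(-0.0259) = 0.1907.

Step 5 — scale by n: T² = 4 · 0.1907 = 0.7629.

T² ≈ 0.7629


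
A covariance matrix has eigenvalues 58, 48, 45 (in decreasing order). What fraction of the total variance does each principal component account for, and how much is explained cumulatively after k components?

Step 1 — total variance = trace(Sigma) = Σ λ_i = 58 + 48 + 45 = 151.

Step 2 — fraction explained by component i = λ_i / Σ λ:
  PC1: 58/151 = 0.3841
  PC2: 48/151 = 0.3179
  PC3: 45/151 = 0.298

Step 3 — cumulative fraction after k components = (λ_1 + ... + λ_k) / Σ λ:
  k = 1: 58/151 = 0.3841
  k = 2: (58 + 48)/151 = 106/151 = 0.702
  k = 3: (58 + 48 + 45)/151 = 151/151 = 1

Summary (fraction, with percent):

explained: PC1 0.3841 (38.41%), PC2 0.3179 (31.79%), PC3 0.298 (29.8%);  cumulative: 0.3841, 0.702, 1


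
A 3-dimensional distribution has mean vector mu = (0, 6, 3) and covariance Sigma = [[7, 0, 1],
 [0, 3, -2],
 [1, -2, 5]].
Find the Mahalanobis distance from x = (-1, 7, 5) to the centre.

Step 1 — centre the observation: (x - mu) = (-1, 1, 2).

Step 2 — invert Sigma (cofactor / det for 3×3, or solve directly):
  Sigma^{-1} = [[0.1486, -0.027, -0.0405],
 [-0.027, 0.4595, 0.1892],
 [-0.0405, 0.1892, 0.2838]].

Step 3 — form the quadratic (x - mu)^T · Sigma^{-1} · (x - mu):
  Sigma^{-1} · (x - mu) = (-0.2568, 0.8649, 0.7973).
  (x - mu)^T · [Sigma^{-1} · (x - mu)] = (-1)·(-0.2568) + (1)·(0.8649) + (2)·(0.7973) = 2.7162.

Step 4 — take square root: d = √(2.7162) ≈ 1.6481.

d(x, mu) = √(2.7162) ≈ 1.6481


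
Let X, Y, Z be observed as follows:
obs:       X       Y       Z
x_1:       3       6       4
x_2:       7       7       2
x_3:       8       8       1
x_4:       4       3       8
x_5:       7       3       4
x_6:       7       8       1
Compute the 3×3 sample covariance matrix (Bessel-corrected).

Step 1 — column means:
  mean(X) = (3 + 7 + 8 + 4 + 7 + 7) / 6 = 36/6 = 6
  mean(Y) = (6 + 7 + 8 + 3 + 3 + 8) / 6 = 35/6 = 5.8333
  mean(Z) = (4 + 2 + 1 + 8 + 4 + 1) / 6 = 20/6 = 3.3333

Step 2 — sample covariance S[i,j] = (1/(n-1)) · Σ_k (x_{k,i} - mean_i) · (x_{k,j} - mean_j), with n-1 = 5.
  S[X,X] = ((-3)·(-3) + (1)·(1) + (2)·(2) + (-2)·(-2) + (1)·(1) + (1)·(1)) / 5 = 20/5 = 4
  S[X,Y] = ((-3)·(0.1667) + (1)·(1.1667) + (2)·(2.1667) + (-2)·(-2.8333) + (1)·(-2.8333) + (1)·(2.1667)) / 5 = 10/5 = 2
  S[X,Z] = ((-3)·(0.6667) + (1)·(-1.3333) + (2)·(-2.3333) + (-2)·(4.6667) + (1)·(0.6667) + (1)·(-2.3333)) / 5 = -19/5 = -3.8
  S[Y,Y] = ((0.1667)·(0.1667) + (1.1667)·(1.1667) + (2.1667)·(2.1667) + (-2.8333)·(-2.8333) + (-2.8333)·(-2.8333) + (2.1667)·(2.1667)) / 5 = 26.8333/5 = 5.3667
  S[Y,Z] = ((0.1667)·(0.6667) + (1.1667)·(-1.3333) + (2.1667)·(-2.3333) + (-2.8333)·(4.6667) + (-2.8333)·(0.6667) + (2.1667)·(-2.3333)) / 5 = -26.6667/5 = -5.3333
  S[Z,Z] = ((0.6667)·(0.6667) + (-1.3333)·(-1.3333) + (-2.3333)·(-2.3333) + (4.6667)·(4.6667) + (0.6667)·(0.6667) + (-2.3333)·(-2.3333)) / 5 = 35.3333/5 = 7.0667

S is symmetric (S[j,i] = S[i,j]). Assembling:

S = [[4, 2, -3.8],
 [2, 5.3667, -5.3333],
 [-3.8, -5.3333, 7.0667]]


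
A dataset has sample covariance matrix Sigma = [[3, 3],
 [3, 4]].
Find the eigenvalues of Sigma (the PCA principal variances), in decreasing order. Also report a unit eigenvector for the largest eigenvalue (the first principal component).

Step 1 — characteristic polynomial of 2×2 Sigma:
  det(Sigma - λI) = λ² - trace · λ + det = 0.
  trace = 3 + 4 = 7, det = 3·4 - (3)² = 3.
Step 2 — discriminant:
  Δ = trace² - 4·det = 49 - 12 = 37.
Step 3 — eigenvalues:
  λ = (trace ± √Δ)/2 = (7 ± 6.0828)/2,
  λ_1 = 6.5414,  λ_2 = 0.4586.

Step 4 — unit eigenvector for λ_1: solve (Sigma - λ_1 I)v = 0. First row:
  (3 - 6.5414)·v_x + (3)·v_y = 0, i.e. (-3.5414)·v_x + (3)·v_y = 0,
  so v ∝ (b, λ_1 - a) = (3, 3.5414) = u.
  ||u|| = √((3)² + (3.5414)²) = √(21.5414) ≈ 4.6413,
  v_1 = u/||u|| ≈ (0.6464, 0.763) (||v_1|| = 1).

λ_1 = 6.5414,  λ_2 = 0.4586;  v_1 ≈ (0.6464, 0.763)


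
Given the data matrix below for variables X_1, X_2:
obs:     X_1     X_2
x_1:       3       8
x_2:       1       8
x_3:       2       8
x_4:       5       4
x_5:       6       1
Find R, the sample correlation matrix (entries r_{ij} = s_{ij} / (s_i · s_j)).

Step 1 — column means:
  mean(X_1) = (3 + 1 + 2 + 5 + 6) / 5 = 17/5 = 3.4
  mean(X_2) = (8 + 8 + 8 + 4 + 1) / 5 = 29/5 = 5.8

Step 2 — sample variances and covariances s[i,j] = (1/(n-1)) · Σ_k (x_{k,i} - mean_i) · (x_{k,j} - mean_j), with n-1 = 4:
  s[X_1,X_1] = ((-0.4)·(-0.4) + (-2.4)·(-2.4) + (-1.4)·(-1.4) + (1.6)·(1.6) + (2.6)·(2.6)) / 4 = 17.2/4 = 4.3
  s[X_1,X_2] = ((-0.4)·(2.2) + (-2.4)·(2.2) + (-1.4)·(2.2) + (1.6)·(-1.8) + (2.6)·(-4.8)) / 4 = -24.6/4 = -6.15
  s[X_2,X_2] = ((2.2)·(2.2) + (2.2)·(2.2) + (2.2)·(2.2) + (-1.8)·(-1.8) + (-4.8)·(-4.8)) / 4 = 40.8/4 = 10.2
  Sample standard deviations s_i = √(s[i,i]):
  s(X_1) = √(4.3) = 2.0736
  s(X_2) = √(10.2) = 3.1937

Step 3 — r_{ij} = s_{ij} / (s_i · s_j):
  r[X_1,X_1] = 1 (diagonal).
  r[X_1,X_2] = -6.15 / (2.0736 · 3.1937) = -6.15 / 6.6227 = -0.9286
  r[X_2,X_2] = 1 (diagonal).

R is symmetric with unit diagonal. Assembling:

R = [[1, -0.9286],
 [-0.9286, 1]]


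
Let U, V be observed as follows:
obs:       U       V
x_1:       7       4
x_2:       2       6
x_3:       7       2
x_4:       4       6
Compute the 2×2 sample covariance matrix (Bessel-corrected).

Step 1 — column means:
  mean(U) = (7 + 2 + 7 + 4) / 4 = 20/4 = 5
  mean(V) = (4 + 6 + 2 + 6) / 4 = 18/4 = 4.5

Step 2 — sample covariance S[i,j] = (1/(n-1)) · Σ_k (x_{k,i} - mean_i) · (x_{k,j} - mean_j), with n-1 = 3.
  S[U,U] = ((2)·(2) + (-3)·(-3) + (2)·(2) + (-1)·(-1)) / 3 = 18/3 = 6
  S[U,V] = ((2)·(-0.5) + (-3)·(1.5) + (2)·(-2.5) + (-1)·(1.5)) / 3 = -12/3 = -4
  S[V,V] = ((-0.5)·(-0.5) + (1.5)·(1.5) + (-2.5)·(-2.5) + (1.5)·(1.5)) / 3 = 11/3 = 3.6667

S is symmetric (S[j,i] = S[i,j]). Assembling:

S = [[6, -4],
 [-4, 3.6667]]


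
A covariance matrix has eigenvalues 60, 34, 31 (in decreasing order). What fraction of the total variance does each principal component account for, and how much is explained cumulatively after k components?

Step 1 — total variance = trace(Sigma) = Σ λ_i = 60 + 34 + 31 = 125.

Step 2 — fraction explained by component i = λ_i / Σ λ:
  PC1: 60/125 = 0.48
  PC2: 34/125 = 0.272
  PC3: 31/125 = 0.248

Step 3 — cumulative fraction after k components = (λ_1 + ... + λ_k) / Σ λ:
  k = 1: 60/125 = 0.48
  k = 2: (60 + 34)/125 = 94/125 = 0.752
  k = 3: (60 + 34 + 31)/125 = 125/125 = 1

Summary (fraction, with percent):

explained: PC1 0.48 (48%), PC2 0.272 (27.2%), PC3 0.248 (24.8%);  cumulative: 0.48, 0.752, 1


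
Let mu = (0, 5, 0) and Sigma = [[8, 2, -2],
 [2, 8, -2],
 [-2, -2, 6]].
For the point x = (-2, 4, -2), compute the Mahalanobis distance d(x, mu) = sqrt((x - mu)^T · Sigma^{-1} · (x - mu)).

Step 1 — centre the observation: (x - mu) = (-2, -1, -2).

Step 2 — invert Sigma (cofactor / det for 3×3, or solve directly):
  Sigma^{-1} = [[0.141, -0.0256, 0.0385],
 [-0.0256, 0.141, 0.0385],
 [0.0385, 0.0385, 0.1923]].

Step 3 — form the quadratic (x - mu)^T · Sigma^{-1} · (x - mu):
  Sigma^{-1} · (x - mu) = (-0.3333, -0.1667, -0.5).
  (x - mu)^T · [Sigma^{-1} · (x - mu)] = (-2)·(-0.3333) + (-1)·(-0.1667) + (-2)·(-0.5) = 1.8333.

Step 4 — take square root: d = √(1.8333) ≈ 1.354.

d(x, mu) = √(1.8333) ≈ 1.354


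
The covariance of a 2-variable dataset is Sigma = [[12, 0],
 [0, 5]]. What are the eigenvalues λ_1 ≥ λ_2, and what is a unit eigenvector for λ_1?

Step 1 — characteristic polynomial of 2×2 Sigma:
  det(Sigma - λI) = λ² - trace · λ + det = 0.
  trace = 12 + 5 = 17, det = 12·5 - (0)² = 60.
Step 2 — discriminant:
  Δ = trace² - 4·det = 289 - 240 = 49.
Step 3 — eigenvalues:
  λ = (trace ± √Δ)/2 = (17 ± 7)/2,
  λ_1 = 12,  λ_2 = 5.

Step 4 — unit eigenvector for λ_1: Sigma is diagonal, so its eigenvectors are the coordinate axes. λ_1 = 12 is the diagonal entry on the first coordinate axis, hence
  v_1 = (1, 0) (||v_1|| = 1).

λ_1 = 12,  λ_2 = 5;  v_1 ≈ (1, 0)


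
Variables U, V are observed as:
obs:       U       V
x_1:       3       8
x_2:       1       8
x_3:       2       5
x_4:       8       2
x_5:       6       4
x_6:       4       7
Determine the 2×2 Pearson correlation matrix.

Step 1 — column means:
  mean(U) = (3 + 1 + 2 + 8 + 6 + 4) / 6 = 24/6 = 4
  mean(V) = (8 + 8 + 5 + 2 + 4 + 7) / 6 = 34/6 = 5.6667

Step 2 — sample variances and covariances s[i,j] = (1/(n-1)) · Σ_k (x_{k,i} - mean_i) · (x_{k,j} - mean_j), with n-1 = 5:
  s[U,U] = ((-1)·(-1) + (-3)·(-3) + (-2)·(-2) + (4)·(4) + (2)·(2) + (0)·(0)) / 5 = 34/5 = 6.8
  s[U,V] = ((-1)·(2.3333) + (-3)·(2.3333) + (-2)·(-0.6667) + (4)·(-3.6667) + (2)·(-1.6667) + (0)·(1.3333)) / 5 = -26/5 = -5.2
  s[V,V] = ((2.3333)·(2.3333) + (2.3333)·(2.3333) + (-0.6667)·(-0.6667) + (-3.6667)·(-3.6667) + (-1.6667)·(-1.6667) + (1.3333)·(1.3333)) / 5 = 29.3333/5 = 5.8667
  Sample standard deviations s_i = √(s[i,i]):
  s(U) = √(6.8) = 2.6077
  s(V) = √(5.8667) = 2.4221

Step 3 — r_{ij} = s_{ij} / (s_i · s_j):
  r[U,U] = 1 (diagonal).
  r[U,V] = -5.2 / (2.6077 · 2.4221) = -5.2 / 6.3161 = -0.8233
  r[V,V] = 1 (diagonal).

R is symmetric with unit diagonal. Assembling:

R = [[1, -0.8233],
 [-0.8233, 1]]


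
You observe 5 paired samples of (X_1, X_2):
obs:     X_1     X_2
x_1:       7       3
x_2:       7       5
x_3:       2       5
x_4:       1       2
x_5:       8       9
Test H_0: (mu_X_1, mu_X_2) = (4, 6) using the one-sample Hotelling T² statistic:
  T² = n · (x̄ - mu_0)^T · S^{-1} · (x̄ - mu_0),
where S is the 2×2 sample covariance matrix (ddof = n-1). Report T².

Step 1 — sample mean vector:
  mean(X_1) = (7 + 7 + 2 + 1 + 8) / 5 = 25/5 = 5
  mean(X_2) = (3 + 5 + 5 + 2 + 9) / 5 = 24/5 = 4.8
  x̄ = (5, 4.8),  deviation x̄ - mu_0 = (5, 4.8) - (4, 6) = (1, -1.2).

Step 2 — sample covariance matrix, S[i,j] = (1/(n-1)) · Σ_k (x_{k,i} - mean_i) · (x_{k,j} - mean_j), divisor n-1 = 4:
  S[X_1,X_1] = ((2)·(2) + (2)·(2) + (-3)·(-3) + (-4)·(-4) + (3)·(3)) / 4 = 42/4 = 10.5
  S[X_1,X_2] = ((2)·(-1.8) + (2)·(0.2) + (-3)·(0.2) + (-4)·(-2.8) + (3)·(4.2)) / 4 = 20/4 = 5
  S[X_2,X_2] = ((-1.8)·(-1.8) + (0.2)·(0.2) + (0.2)·(0.2) + (-2.8)·(-2.8) + (4.2)·(4.2)) / 4 = 28.8/4 = 7.2
  S = [[10.5, 5],
 [5, 7.2]].

Step 3 — invert S. det(S) = 10.5·7.2 - (5)² = 50.6.
  S^{-1} = (1/det) · [[d, -b], [-b, a]] = [[0.1423, -0.0988],
 [-0.0988, 0.2075]].

Step 4 — quadratic form (x̄ - mu_0)^T · S^{-1} · (x̄ - mu_0):
  S^{-1} · (x̄ - mu_0) = (0.2609, -0.3478),
  (x̄ - mu_0)^T · [...] = (1)·(0.2609) + (-1.2)·(-0.3478) = 0.6783.

Step 5 — scale by n: T² = 5 · 0.6783 = 3.3913.

T² ≈ 3.3913


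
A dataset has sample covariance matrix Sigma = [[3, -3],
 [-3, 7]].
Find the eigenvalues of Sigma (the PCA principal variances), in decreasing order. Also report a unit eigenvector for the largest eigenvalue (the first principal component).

Step 1 — characteristic polynomial of 2×2 Sigma:
  det(Sigma - λI) = λ² - trace · λ + det = 0.
  trace = 3 + 7 = 10, det = 3·7 - (-3)² = 12.
Step 2 — discriminant:
  Δ = trace² - 4·det = 100 - 48 = 52.
Step 3 — eigenvalues:
  λ = (trace ± √Δ)/2 = (10 ± 7.2111)/2,
  λ_1 = 8.6056,  λ_2 = 1.3944.

Step 4 — unit eigenvector for λ_1: solve (Sigma - λ_1 I)v = 0. First row:
  (3 - 8.6056)·v_x + (-3)·v_y = 0, i.e. (-5.6056)·v_x + (-3)·v_y = 0,
  so v ∝ (b, λ_1 - a) = (-3, 5.6056); multiply by -1 so the first entry is positive: u = (3, -5.6056).
  ||u|| = √((3)² + (-5.6056)²) = √(40.4222) ≈ 6.3578,
  v_1 = u/||u|| ≈ (0.4719, -0.8817) (||v_1|| = 1).

λ_1 = 8.6056,  λ_2 = 1.3944;  v_1 ≈ (0.4719, -0.8817)


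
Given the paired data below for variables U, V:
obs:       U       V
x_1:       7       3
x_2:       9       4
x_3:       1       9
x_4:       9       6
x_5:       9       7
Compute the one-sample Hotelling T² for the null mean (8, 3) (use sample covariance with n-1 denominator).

Step 1 — sample mean vector:
  mean(U) = (7 + 9 + 1 + 9 + 9) / 5 = 35/5 = 7
  mean(V) = (3 + 4 + 9 + 6 + 7) / 5 = 29/5 = 5.8
  x̄ = (7, 5.8),  deviation x̄ - mu_0 = (7, 5.8) - (8, 3) = (-1, 2.8).

Step 2 — sample covariance matrix, S[i,j] = (1/(n-1)) · Σ_k (x_{k,i} - mean_i) · (x_{k,j} - mean_j), divisor n-1 = 4:
  S[U,U] = ((0)·(0) + (2)·(2) + (-6)·(-6) + (2)·(2) + (2)·(2)) / 4 = 48/4 = 12
  S[U,V] = ((0)·(-2.8) + (2)·(-1.8) + (-6)·(3.2) + (2)·(0.2) + (2)·(1.2)) / 4 = -20/4 = -5
  S[V,V] = ((-2.8)·(-2.8) + (-1.8)·(-1.8) + (3.2)·(3.2) + (0.2)·(0.2) + (1.2)·(1.2)) / 4 = 22.8/4 = 5.7
  S = [[12, -5],
 [-5, 5.7]].

Step 3 — invert S. det(S) = 12·5.7 - (-5)² = 43.4.
  S^{-1} = (1/det) · [[d, -b], [-b, a]] = [[0.1313, 0.1152],
 [0.1152, 0.2765]].

Step 4 — quadratic form (x̄ - mu_0)^T · S^{-1} · (x̄ - mu_0):
  S^{-1} · (x̄ - mu_0) = (0.1912, 0.659),
  (x̄ - mu_0)^T · [...] = (-1)·(0.1912) + (2.8)·(0.659) = 1.6539.

Step 5 — scale by n: T² = 5 · 1.6539 = 8.2696.

T² ≈ 8.2696


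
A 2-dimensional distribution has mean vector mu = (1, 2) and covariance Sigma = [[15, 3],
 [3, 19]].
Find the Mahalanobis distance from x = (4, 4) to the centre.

Step 1 — centre the observation: (x - mu) = (3, 2).

Step 2 — invert Sigma. det(Sigma) = 15·19 - (3)² = 276.
  Sigma^{-1} = (1/det) · [[d, -b], [-b, a]] = [[0.0688, -0.0109],
 [-0.0109, 0.0543]].

Step 3 — form the quadratic (x - mu)^T · Sigma^{-1} · (x - mu):
  Sigma^{-1} · (x - mu) = (0.1848, 0.0761).
  (x - mu)^T · [Sigma^{-1} · (x - mu)] = (3)·(0.1848) + (2)·(0.0761) = 0.7065.

Step 4 — take square root: d = √(0.7065) ≈ 0.8405.

d(x, mu) = √(0.7065) ≈ 0.8405


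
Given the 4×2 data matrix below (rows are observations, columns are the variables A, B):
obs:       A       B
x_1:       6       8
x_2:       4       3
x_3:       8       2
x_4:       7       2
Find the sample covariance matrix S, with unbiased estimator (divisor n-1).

Step 1 — column means:
  mean(A) = (6 + 4 + 8 + 7) / 4 = 25/4 = 6.25
  mean(B) = (8 + 3 + 2 + 2) / 4 = 15/4 = 3.75

Step 2 — sample covariance S[i,j] = (1/(n-1)) · Σ_k (x_{k,i} - mean_i) · (x_{k,j} - mean_j), with n-1 = 3.
  S[A,A] = ((-0.25)·(-0.25) + (-2.25)·(-2.25) + (1.75)·(1.75) + (0.75)·(0.75)) / 3 = 8.75/3 = 2.9167
  S[A,B] = ((-0.25)·(4.25) + (-2.25)·(-0.75) + (1.75)·(-1.75) + (0.75)·(-1.75)) / 3 = -3.75/3 = -1.25
  S[B,B] = ((4.25)·(4.25) + (-0.75)·(-0.75) + (-1.75)·(-1.75) + (-1.75)·(-1.75)) / 3 = 24.75/3 = 8.25

S is symmetric (S[j,i] = S[i,j]). Assembling:

S = [[2.9167, -1.25],
 [-1.25, 8.25]]


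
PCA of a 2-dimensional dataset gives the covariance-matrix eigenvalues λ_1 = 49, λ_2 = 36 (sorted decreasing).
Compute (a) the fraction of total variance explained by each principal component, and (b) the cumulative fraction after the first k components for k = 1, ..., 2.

Step 1 — total variance = trace(Sigma) = Σ λ_i = 49 + 36 = 85.

Step 2 — fraction explained by component i = λ_i / Σ λ:
  PC1: 49/85 = 0.5765
  PC2: 36/85 = 0.4235

Step 3 — cumulative fraction after k components = (λ_1 + ... + λ_k) / Σ λ:
  k = 1: 49/85 = 0.5765
  k = 2: (49 + 36)/85 = 85/85 = 1

Summary (fraction, with percent):

explained: PC1 0.5765 (57.65%), PC2 0.4235 (42.35%);  cumulative: 0.5765, 1


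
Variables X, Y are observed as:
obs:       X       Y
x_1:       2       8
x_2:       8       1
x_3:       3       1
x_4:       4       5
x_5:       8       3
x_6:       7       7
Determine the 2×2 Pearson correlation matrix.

Step 1 — column means:
  mean(X) = (2 + 8 + 3 + 4 + 8 + 7) / 6 = 32/6 = 5.3333
  mean(Y) = (8 + 1 + 1 + 5 + 3 + 7) / 6 = 25/6 = 4.1667

Step 2 — sample variances and covariances s[i,j] = (1/(n-1)) · Σ_k (x_{k,i} - mean_i) · (x_{k,j} - mean_j), with n-1 = 5:
  s[X,X] = ((-3.3333)·(-3.3333) + (2.6667)·(2.6667) + (-2.3333)·(-2.3333) + (-1.3333)·(-1.3333) + (2.6667)·(2.6667) + (1.6667)·(1.6667)) / 5 = 35.3333/5 = 7.0667
  s[X,Y] = ((-3.3333)·(3.8333) + (2.6667)·(-3.1667) + (-2.3333)·(-3.1667) + (-1.3333)·(0.8333) + (2.6667)·(-1.1667) + (1.6667)·(2.8333)) / 5 = -13.3333/5 = -2.6667
  s[Y,Y] = ((3.8333)·(3.8333) + (-3.1667)·(-3.1667) + (-3.1667)·(-3.1667) + (0.8333)·(0.8333) + (-1.1667)·(-1.1667) + (2.8333)·(2.8333)) / 5 = 44.8333/5 = 8.9667
  Sample standard deviations s_i = √(s[i,i]):
  s(X) = √(7.0667) = 2.6583
  s(Y) = √(8.9667) = 2.9944

Step 3 — r_{ij} = s_{ij} / (s_i · s_j):
  r[X,X] = 1 (diagonal).
  r[X,Y] = -2.6667 / (2.6583 · 2.9944) = -2.6667 / 7.9602 = -0.335
  r[Y,Y] = 1 (diagonal).

R is symmetric with unit diagonal. Assembling:

R = [[1, -0.335],
 [-0.335, 1]]


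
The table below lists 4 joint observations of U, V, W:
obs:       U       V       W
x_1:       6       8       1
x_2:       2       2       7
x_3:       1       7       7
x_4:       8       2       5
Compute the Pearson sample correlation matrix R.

Step 1 — column means:
  mean(U) = (6 + 2 + 1 + 8) / 4 = 17/4 = 4.25
  mean(V) = (8 + 2 + 7 + 2) / 4 = 19/4 = 4.75
  mean(W) = (1 + 7 + 7 + 5) / 4 = 20/4 = 5

Step 2 — sample variances and covariances s[i,j] = (1/(n-1)) · Σ_k (x_{k,i} - mean_i) · (x_{k,j} - mean_j), with n-1 = 3:
  s[U,U] = ((1.75)·(1.75) + (-2.25)·(-2.25) + (-3.25)·(-3.25) + (3.75)·(3.75)) / 3 = 32.75/3 = 10.9167
  s[U,V] = ((1.75)·(3.25) + (-2.25)·(-2.75) + (-3.25)·(2.25) + (3.75)·(-2.75)) / 3 = -5.75/3 = -1.9167
  s[U,W] = ((1.75)·(-4) + (-2.25)·(2) + (-3.25)·(2) + (3.75)·(0)) / 3 = -18/3 = -6
  s[V,V] = ((3.25)·(3.25) + (-2.75)·(-2.75) + (2.25)·(2.25) + (-2.75)·(-2.75)) / 3 = 30.75/3 = 10.25
  s[V,W] = ((3.25)·(-4) + (-2.75)·(2) + (2.25)·(2) + (-2.75)·(0)) / 3 = -14/3 = -4.6667
  s[W,W] = ((-4)·(-4) + (2)·(2) + (2)·(2) + (0)·(0)) / 3 = 24/3 = 8
  Sample standard deviations s_i = √(s[i,i]):
  s(U) = √(10.9167) = 3.304
  s(V) = √(10.25) = 3.2016
  s(W) = √(8) = 2.8284

Step 3 — r_{ij} = s_{ij} / (s_i · s_j):
  r[U,U] = 1 (diagonal).
  r[U,V] = -1.9167 / (3.304 · 3.2016) = -1.9167 / 10.5781 = -0.1812
  r[U,W] = -6 / (3.304 · 2.8284) = -6 / 9.3452 = -0.642
  r[V,V] = 1 (diagonal).
  r[V,W] = -4.6667 / (3.2016 · 2.8284) = -4.6667 / 9.0554 = -0.5153
  r[W,W] = 1 (diagonal).

R is symmetric with unit diagonal. Assembling:

R = [[1, -0.1812, -0.642],
 [-0.1812, 1, -0.5153],
 [-0.642, -0.5153, 1]]


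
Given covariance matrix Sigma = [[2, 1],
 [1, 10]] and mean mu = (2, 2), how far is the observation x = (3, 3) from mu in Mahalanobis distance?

Step 1 — centre the observation: (x - mu) = (1, 1).

Step 2 — invert Sigma. det(Sigma) = 2·10 - (1)² = 19.
  Sigma^{-1} = (1/det) · [[d, -b], [-b, a]] = [[0.5263, -0.0526],
 [-0.0526, 0.1053]].

Step 3 — form the quadratic (x - mu)^T · Sigma^{-1} · (x - mu):
  Sigma^{-1} · (x - mu) = (0.4737, 0.0526).
  (x - mu)^T · [Sigma^{-1} · (x - mu)] = (1)·(0.4737) + (1)·(0.0526) = 0.5263.

Step 4 — take square root: d = √(0.5263) ≈ 0.7255.

d(x, mu) = √(0.5263) ≈ 0.7255


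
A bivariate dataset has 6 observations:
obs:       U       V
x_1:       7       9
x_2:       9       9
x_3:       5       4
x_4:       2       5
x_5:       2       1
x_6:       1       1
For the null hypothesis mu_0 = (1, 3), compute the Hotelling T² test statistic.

Step 1 — sample mean vector:
  mean(U) = (7 + 9 + 5 + 2 + 2 + 1) / 6 = 26/6 = 4.3333
  mean(V) = (9 + 9 + 4 + 5 + 1 + 1) / 6 = 29/6 = 4.8333
  x̄ = (4.3333, 4.8333),  deviation x̄ - mu_0 = (4.3333, 4.8333) - (1, 3) = (3.3333, 1.8333).

Step 2 — sample covariance matrix, S[i,j] = (1/(n-1)) · Σ_k (x_{k,i} - mean_i) · (x_{k,j} - mean_j), divisor n-1 = 5:
  S[U,U] = ((2.6667)·(2.6667) + (4.6667)·(4.6667) + (0.6667)·(0.6667) + (-2.3333)·(-2.3333) + (-2.3333)·(-2.3333) + (-3.3333)·(-3.3333)) / 5 = 51.3333/5 = 10.2667
  S[U,V] = ((2.6667)·(4.1667) + (4.6667)·(4.1667) + (0.6667)·(-0.8333) + (-2.3333)·(0.1667) + (-2.3333)·(-3.8333) + (-3.3333)·(-3.8333)) / 5 = 51.3333/5 = 10.2667
  S[V,V] = ((4.1667)·(4.1667) + (4.1667)·(4.1667) + (-0.8333)·(-0.8333) + (0.1667)·(0.1667) + (-3.8333)·(-3.8333) + (-3.8333)·(-3.8333)) / 5 = 64.8333/5 = 12.9667
  S = [[10.2667, 10.2667],
 [10.2667, 12.9667]].

Step 3 — invert S. det(S) = 10.2667·12.9667 - (10.2667)² = 27.72.
  S^{-1} = (1/det) · [[d, -b], [-b, a]] = [[0.4678, -0.3704],
 [-0.3704, 0.3704]].

Step 4 — quadratic form (x̄ - mu_0)^T · S^{-1} · (x̄ - mu_0):
  S^{-1} · (x̄ - mu_0) = (0.8802, -0.5556),
  (x̄ - mu_0)^T · [...] = (3.3333)·(0.8802) + (1.8333)·(-0.5556) = 1.9156.

Step 5 — scale by n: T² = 6 · 1.9156 = 11.4935.

T² ≈ 11.4935


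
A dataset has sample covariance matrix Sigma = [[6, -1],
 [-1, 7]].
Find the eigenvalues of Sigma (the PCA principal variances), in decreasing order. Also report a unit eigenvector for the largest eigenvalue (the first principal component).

Step 1 — characteristic polynomial of 2×2 Sigma:
  det(Sigma - λI) = λ² - trace · λ + det = 0.
  trace = 6 + 7 = 13, det = 6·7 - (-1)² = 41.
Step 2 — discriminant:
  Δ = trace² - 4·det = 169 - 164 = 5.
Step 3 — eigenvalues:
  λ = (trace ± √Δ)/2 = (13 ± 2.2361)/2,
  λ_1 = 7.618,  λ_2 = 5.382.

Step 4 — unit eigenvector for λ_1: solve (Sigma - λ_1 I)v = 0. First row:
  (6 - 7.618)·v_x + (-1)·v_y = 0, i.e. (-1.618)·v_x + (-1)·v_y = 0,
  so v ∝ (b, λ_1 - a) = (-1, 1.618); multiply by -1 so the first entry is positive: u = (1, -1.618).
  ||u|| = √((1)² + (-1.618)²) = √(3.618) ≈ 1.9021,
  v_1 = u/||u|| ≈ (0.5257, -0.8507) (||v_1|| = 1).

λ_1 = 7.618,  λ_2 = 5.382;  v_1 ≈ (0.5257, -0.8507)


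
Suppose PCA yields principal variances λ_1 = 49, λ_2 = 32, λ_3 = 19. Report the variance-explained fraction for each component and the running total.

Step 1 — total variance = trace(Sigma) = Σ λ_i = 49 + 32 + 19 = 100.

Step 2 — fraction explained by component i = λ_i / Σ λ:
  PC1: 49/100 = 0.49
  PC2: 32/100 = 0.32
  PC3: 19/100 = 0.19

Step 3 — cumulative fraction after k components = (λ_1 + ... + λ_k) / Σ λ:
  k = 1: 49/100 = 0.49
  k = 2: (49 + 32)/100 = 81/100 = 0.81
  k = 3: (49 + 32 + 19)/100 = 100/100 = 1

Summary (fraction, with percent):

explained: PC1 0.49 (49%), PC2 0.32 (32%), PC3 0.19 (19%);  cumulative: 0.49, 0.81, 1


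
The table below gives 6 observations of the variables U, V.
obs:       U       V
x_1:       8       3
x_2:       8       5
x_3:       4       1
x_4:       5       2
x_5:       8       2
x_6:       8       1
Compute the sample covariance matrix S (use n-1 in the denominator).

Step 1 — column means:
  mean(U) = (8 + 8 + 4 + 5 + 8 + 8) / 6 = 41/6 = 6.8333
  mean(V) = (3 + 5 + 1 + 2 + 2 + 1) / 6 = 14/6 = 2.3333

Step 2 — sample covariance S[i,j] = (1/(n-1)) · Σ_k (x_{k,i} - mean_i) · (x_{k,j} - mean_j), with n-1 = 5.
  S[U,U] = ((1.1667)·(1.1667) + (1.1667)·(1.1667) + (-2.8333)·(-2.8333) + (-1.8333)·(-1.8333) + (1.1667)·(1.1667) + (1.1667)·(1.1667)) / 5 = 16.8333/5 = 3.3667
  S[U,V] = ((1.1667)·(0.6667) + (1.1667)·(2.6667) + (-2.8333)·(-1.3333) + (-1.8333)·(-0.3333) + (1.1667)·(-0.3333) + (1.1667)·(-1.3333)) / 5 = 6.3333/5 = 1.2667
  S[V,V] = ((0.6667)·(0.6667) + (2.6667)·(2.6667) + (-1.3333)·(-1.3333) + (-0.3333)·(-0.3333) + (-0.3333)·(-0.3333) + (-1.3333)·(-1.3333)) / 5 = 11.3333/5 = 2.2667

S is symmetric (S[j,i] = S[i,j]). Assembling:

S = [[3.3667, 1.2667],
 [1.2667, 2.2667]]


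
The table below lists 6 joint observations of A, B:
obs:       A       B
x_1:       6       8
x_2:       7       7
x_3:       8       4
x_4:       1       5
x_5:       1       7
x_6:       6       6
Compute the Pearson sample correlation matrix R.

Step 1 — column means:
  mean(A) = (6 + 7 + 8 + 1 + 1 + 6) / 6 = 29/6 = 4.8333
  mean(B) = (8 + 7 + 4 + 5 + 7 + 6) / 6 = 37/6 = 6.1667

Step 2 — sample variances and covariances s[i,j] = (1/(n-1)) · Σ_k (x_{k,i} - mean_i) · (x_{k,j} - mean_j), with n-1 = 5:
  s[A,A] = ((1.1667)·(1.1667) + (2.1667)·(2.1667) + (3.1667)·(3.1667) + (-3.8333)·(-3.8333) + (-3.8333)·(-3.8333) + (1.1667)·(1.1667)) / 5 = 46.8333/5 = 9.3667
  s[A,B] = ((1.1667)·(1.8333) + (2.1667)·(0.8333) + (3.1667)·(-2.1667) + (-3.8333)·(-1.1667) + (-3.8333)·(0.8333) + (1.1667)·(-0.1667)) / 5 = -1.8333/5 = -0.3667
  s[B,B] = ((1.8333)·(1.8333) + (0.8333)·(0.8333) + (-2.1667)·(-2.1667) + (-1.1667)·(-1.1667) + (0.8333)·(0.8333) + (-0.1667)·(-0.1667)) / 5 = 10.8333/5 = 2.1667
  Sample standard deviations s_i = √(s[i,i]):
  s(A) = √(9.3667) = 3.0605
  s(B) = √(2.1667) = 1.472

Step 3 — r_{ij} = s_{ij} / (s_i · s_j):
  r[A,A] = 1 (diagonal).
  r[A,B] = -0.3667 / (3.0605 · 1.472) = -0.3667 / 4.5049 = -0.0814
  r[B,B] = 1 (diagonal).

R is symmetric with unit diagonal. Assembling:

R = [[1, -0.0814],
 [-0.0814, 1]]


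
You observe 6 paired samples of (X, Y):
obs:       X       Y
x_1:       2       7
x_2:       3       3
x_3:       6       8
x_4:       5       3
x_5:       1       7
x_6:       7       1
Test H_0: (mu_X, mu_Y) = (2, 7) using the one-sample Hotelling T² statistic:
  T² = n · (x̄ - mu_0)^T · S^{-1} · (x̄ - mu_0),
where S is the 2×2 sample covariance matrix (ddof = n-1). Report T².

Step 1 — sample mean vector:
  mean(X) = (2 + 3 + 6 + 5 + 1 + 7) / 6 = 24/6 = 4
  mean(Y) = (7 + 3 + 8 + 3 + 7 + 1) / 6 = 29/6 = 4.8333
  x̄ = (4, 4.8333),  deviation x̄ - mu_0 = (4, 4.8333) - (2, 7) = (2, -2.1667).

Step 2 — sample covariance matrix, S[i,j] = (1/(n-1)) · Σ_k (x_{k,i} - mean_i) · (x_{k,j} - mean_j), divisor n-1 = 5:
  S[X,X] = ((-2)·(-2) + (-1)·(-1) + (2)·(2) + (1)·(1) + (-3)·(-3) + (3)·(3)) / 5 = 28/5 = 5.6
  S[X,Y] = ((-2)·(2.1667) + (-1)·(-1.8333) + (2)·(3.1667) + (1)·(-1.8333) + (-3)·(2.1667) + (3)·(-3.8333)) / 5 = -16/5 = -3.2
  S[Y,Y] = ((2.1667)·(2.1667) + (-1.8333)·(-1.8333) + (3.1667)·(3.1667) + (-1.8333)·(-1.8333) + (2.1667)·(2.1667) + (-3.8333)·(-3.8333)) / 5 = 40.8333/5 = 8.1667
  S = [[5.6, -3.2],
 [-3.2, 8.1667]].

Step 3 — invert S. det(S) = 5.6·8.1667 - (-3.2)² = 35.4933.
  S^{-1} = (1/det) · [[d, -b], [-b, a]] = [[0.2301, 0.0902],
 [0.0902, 0.1578]].

Step 4 — quadratic form (x̄ - mu_0)^T · S^{-1} · (x̄ - mu_0):
  S^{-1} · (x̄ - mu_0) = (0.2648, -0.1615),
  (x̄ - mu_0)^T · [...] = (2)·(0.2648) + (-2.1667)·(-0.1615) = 0.8797.

Step 5 — scale by n: T² = 6 · 0.8797 = 5.278.

T² ≈ 5.278


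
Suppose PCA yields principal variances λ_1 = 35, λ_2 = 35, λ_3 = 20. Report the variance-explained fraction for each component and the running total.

Step 1 — total variance = trace(Sigma) = Σ λ_i = 35 + 35 + 20 = 90.

Step 2 — fraction explained by component i = λ_i / Σ λ:
  PC1: 35/90 = 0.3889
  PC2: 35/90 = 0.3889
  PC3: 20/90 = 0.2222

Step 3 — cumulative fraction after k components = (λ_1 + ... + λ_k) / Σ λ:
  k = 1: 35/90 = 0.3889
  k = 2: (35 + 35)/90 = 70/90 = 0.7778
  k = 3: (35 + 35 + 20)/90 = 90/90 = 1

Summary (fraction, with percent):

explained: PC1 0.3889 (38.89%), PC2 0.3889 (38.89%), PC3 0.2222 (22.22%);  cumulative: 0.3889, 0.7778, 1


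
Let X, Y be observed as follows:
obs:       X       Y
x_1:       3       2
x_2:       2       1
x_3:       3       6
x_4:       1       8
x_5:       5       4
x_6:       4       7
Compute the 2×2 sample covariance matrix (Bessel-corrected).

Step 1 — column means:
  mean(X) = (3 + 2 + 3 + 1 + 5 + 4) / 6 = 18/6 = 3
  mean(Y) = (2 + 1 + 6 + 8 + 4 + 7) / 6 = 28/6 = 4.6667

Step 2 — sample covariance S[i,j] = (1/(n-1)) · Σ_k (x_{k,i} - mean_i) · (x_{k,j} - mean_j), with n-1 = 5.
  S[X,X] = ((0)·(0) + (-1)·(-1) + (0)·(0) + (-2)·(-2) + (2)·(2) + (1)·(1)) / 5 = 10/5 = 2
  S[X,Y] = ((0)·(-2.6667) + (-1)·(-3.6667) + (0)·(1.3333) + (-2)·(3.3333) + (2)·(-0.6667) + (1)·(2.3333)) / 5 = -2/5 = -0.4
  S[Y,Y] = ((-2.6667)·(-2.6667) + (-3.6667)·(-3.6667) + (1.3333)·(1.3333) + (3.3333)·(3.3333) + (-0.6667)·(-0.6667) + (2.3333)·(2.3333)) / 5 = 39.3333/5 = 7.8667

S is symmetric (S[j,i] = S[i,j]). Assembling:

S = [[2, -0.4],
 [-0.4, 7.8667]]


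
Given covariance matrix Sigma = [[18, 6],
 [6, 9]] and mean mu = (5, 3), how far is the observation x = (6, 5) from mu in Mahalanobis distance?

Step 1 — centre the observation: (x - mu) = (1, 2).

Step 2 — invert Sigma. det(Sigma) = 18·9 - (6)² = 126.
  Sigma^{-1} = (1/det) · [[d, -b], [-b, a]] = [[0.0714, -0.0476],
 [-0.0476, 0.1429]].

Step 3 — form the quadratic (x - mu)^T · Sigma^{-1} · (x - mu):
  Sigma^{-1} · (x - mu) = (-0.0238, 0.2381).
  (x - mu)^T · [Sigma^{-1} · (x - mu)] = (1)·(-0.0238) + (2)·(0.2381) = 0.4524.

Step 4 — take square root: d = √(0.4524) ≈ 0.6726.

d(x, mu) = √(0.4524) ≈ 0.6726


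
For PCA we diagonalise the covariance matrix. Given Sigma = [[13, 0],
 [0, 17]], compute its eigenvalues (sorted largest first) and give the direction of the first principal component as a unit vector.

Step 1 — characteristic polynomial of 2×2 Sigma:
  det(Sigma - λI) = λ² - trace · λ + det = 0.
  trace = 13 + 17 = 30, det = 13·17 - (0)² = 221.
Step 2 — discriminant:
  Δ = trace² - 4·det = 900 - 884 = 16.
Step 3 — eigenvalues:
  λ = (trace ± √Δ)/2 = (30 ± 4)/2,
  λ_1 = 17,  λ_2 = 13.

Step 4 — unit eigenvector for λ_1: Sigma is diagonal, so its eigenvectors are the coordinate axes. λ_1 = 17 is the diagonal entry on the second coordinate axis, hence
  v_1 = (0, 1) (||v_1|| = 1).

λ_1 = 17,  λ_2 = 13;  v_1 ≈ (0, 1)


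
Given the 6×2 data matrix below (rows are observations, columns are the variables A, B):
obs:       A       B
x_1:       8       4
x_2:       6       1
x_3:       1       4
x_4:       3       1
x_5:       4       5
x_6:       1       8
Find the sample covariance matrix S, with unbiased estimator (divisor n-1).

Step 1 — column means:
  mean(A) = (8 + 6 + 1 + 3 + 4 + 1) / 6 = 23/6 = 3.8333
  mean(B) = (4 + 1 + 4 + 1 + 5 + 8) / 6 = 23/6 = 3.8333

Step 2 — sample covariance S[i,j] = (1/(n-1)) · Σ_k (x_{k,i} - mean_i) · (x_{k,j} - mean_j), with n-1 = 5.
  S[A,A] = ((4.1667)·(4.1667) + (2.1667)·(2.1667) + (-2.8333)·(-2.8333) + (-0.8333)·(-0.8333) + (0.1667)·(0.1667) + (-2.8333)·(-2.8333)) / 5 = 38.8333/5 = 7.7667
  S[A,B] = ((4.1667)·(0.1667) + (2.1667)·(-2.8333) + (-2.8333)·(0.1667) + (-0.8333)·(-2.8333) + (0.1667)·(1.1667) + (-2.8333)·(4.1667)) / 5 = -15.1667/5 = -3.0333
  S[B,B] = ((0.1667)·(0.1667) + (-2.8333)·(-2.8333) + (0.1667)·(0.1667) + (-2.8333)·(-2.8333) + (1.1667)·(1.1667) + (4.1667)·(4.1667)) / 5 = 34.8333/5 = 6.9667

S is symmetric (S[j,i] = S[i,j]). Assembling:

S = [[7.7667, -3.0333],
 [-3.0333, 6.9667]]


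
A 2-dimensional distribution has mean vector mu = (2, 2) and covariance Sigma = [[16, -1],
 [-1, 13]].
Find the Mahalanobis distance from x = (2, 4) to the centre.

Step 1 — centre the observation: (x - mu) = (0, 2).

Step 2 — invert Sigma. det(Sigma) = 16·13 - (-1)² = 207.
  Sigma^{-1} = (1/det) · [[d, -b], [-b, a]] = [[0.0628, 0.0048],
 [0.0048, 0.0773]].

Step 3 — form the quadratic (x - mu)^T · Sigma^{-1} · (x - mu):
  Sigma^{-1} · (x - mu) = (0.0097, 0.1546).
  (x - mu)^T · [Sigma^{-1} · (x - mu)] = (0)·(0.0097) + (2)·(0.1546) = 0.3092.

Step 4 — take square root: d = √(0.3092) ≈ 0.556.

d(x, mu) = √(0.3092) ≈ 0.556


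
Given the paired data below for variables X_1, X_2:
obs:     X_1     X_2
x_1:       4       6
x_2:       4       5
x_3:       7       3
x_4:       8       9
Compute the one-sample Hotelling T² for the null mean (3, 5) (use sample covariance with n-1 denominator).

Step 1 — sample mean vector:
  mean(X_1) = (4 + 4 + 7 + 8) / 4 = 23/4 = 5.75
  mean(X_2) = (6 + 5 + 3 + 9) / 4 = 23/4 = 5.75
  x̄ = (5.75, 5.75),  deviation x̄ - mu_0 = (5.75, 5.75) - (3, 5) = (2.75, 0.75).

Step 2 — sample covariance matrix, S[i,j] = (1/(n-1)) · Σ_k (x_{k,i} - mean_i) · (x_{k,j} - mean_j), divisor n-1 = 3:
  S[X_1,X_1] = ((-1.75)·(-1.75) + (-1.75)·(-1.75) + (1.25)·(1.25) + (2.25)·(2.25)) / 3 = 12.75/3 = 4.25
  S[X_1,X_2] = ((-1.75)·(0.25) + (-1.75)·(-0.75) + (1.25)·(-2.75) + (2.25)·(3.25)) / 3 = 4.75/3 = 1.5833
  S[X_2,X_2] = ((0.25)·(0.25) + (-0.75)·(-0.75) + (-2.75)·(-2.75) + (3.25)·(3.25)) / 3 = 18.75/3 = 6.25
  S = [[4.25, 1.5833],
 [1.5833, 6.25]].

Step 3 — invert S. det(S) = 4.25·6.25 - (1.5833)² = 24.0556.
  S^{-1} = (1/det) · [[d, -b], [-b, a]] = [[0.2598, -0.0658],
 [-0.0658, 0.1767]].

Step 4 — quadratic form (x̄ - mu_0)^T · S^{-1} · (x̄ - mu_0):
  S^{-1} · (x̄ - mu_0) = (0.6651, -0.0485),
  (x̄ - mu_0)^T · [...] = (2.75)·(0.6651) + (0.75)·(-0.0485) = 1.7927.

Step 5 — scale by n: T² = 4 · 1.7927 = 7.1709.

T² ≈ 7.1709


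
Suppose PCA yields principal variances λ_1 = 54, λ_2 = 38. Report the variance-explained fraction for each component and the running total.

Step 1 — total variance = trace(Sigma) = Σ λ_i = 54 + 38 = 92.

Step 2 — fraction explained by component i = λ_i / Σ λ:
  PC1: 54/92 = 0.587
  PC2: 38/92 = 0.413

Step 3 — cumulative fraction after k components = (λ_1 + ... + λ_k) / Σ λ:
  k = 1: 54/92 = 0.587
  k = 2: (54 + 38)/92 = 92/92 = 1

Summary (fraction, with percent):

explained: PC1 0.587 (58.7%), PC2 0.413 (41.3%);  cumulative: 0.587, 1
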